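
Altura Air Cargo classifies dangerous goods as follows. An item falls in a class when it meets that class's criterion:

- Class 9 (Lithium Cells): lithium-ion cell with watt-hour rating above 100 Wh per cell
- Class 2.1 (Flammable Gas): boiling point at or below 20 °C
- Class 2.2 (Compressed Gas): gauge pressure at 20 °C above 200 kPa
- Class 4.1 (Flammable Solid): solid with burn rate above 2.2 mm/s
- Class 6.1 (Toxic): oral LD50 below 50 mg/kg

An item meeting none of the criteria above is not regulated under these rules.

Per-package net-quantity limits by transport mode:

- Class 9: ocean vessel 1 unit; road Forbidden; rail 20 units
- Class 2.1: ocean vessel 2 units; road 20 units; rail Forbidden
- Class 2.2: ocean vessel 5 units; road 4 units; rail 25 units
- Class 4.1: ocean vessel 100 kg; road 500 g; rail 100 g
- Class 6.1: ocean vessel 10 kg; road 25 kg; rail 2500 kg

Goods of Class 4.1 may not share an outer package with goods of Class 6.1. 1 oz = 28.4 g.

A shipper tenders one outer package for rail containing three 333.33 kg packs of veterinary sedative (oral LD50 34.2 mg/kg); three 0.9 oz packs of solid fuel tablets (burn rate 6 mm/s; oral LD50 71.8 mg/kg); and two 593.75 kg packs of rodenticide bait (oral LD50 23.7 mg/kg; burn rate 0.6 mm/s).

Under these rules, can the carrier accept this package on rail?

No

Veterinary sedative: oral LD50 34.2 mg/kg < 50 mg/kg → Class 6.1 (Toxic).
With burn rate 6 mm/s (> 2.2 mm/s), the solid fuel tablets fall in Class 4.1.
With oral LD50 23.7 mg/kg (< 50 mg/kg), the rodenticide bait falls in Class 6.1.
Class 4.1 quantity: three 0.9 oz packs = 76.68 g.
76.68 g ≤ 100 g (rail limit, Class 4.1) — within limit.
Class 6.1 net quantity: (three 333.33 kg packs = 999.99 kg) + (two 593.75 kg packs = 1187.5 kg) = 2187.49 kg.
2187.49 kg ≤ 2500 kg (rail limit, Class 6.1) — within limit.
Class 4.1 and Class 6.1 may not share an outer package.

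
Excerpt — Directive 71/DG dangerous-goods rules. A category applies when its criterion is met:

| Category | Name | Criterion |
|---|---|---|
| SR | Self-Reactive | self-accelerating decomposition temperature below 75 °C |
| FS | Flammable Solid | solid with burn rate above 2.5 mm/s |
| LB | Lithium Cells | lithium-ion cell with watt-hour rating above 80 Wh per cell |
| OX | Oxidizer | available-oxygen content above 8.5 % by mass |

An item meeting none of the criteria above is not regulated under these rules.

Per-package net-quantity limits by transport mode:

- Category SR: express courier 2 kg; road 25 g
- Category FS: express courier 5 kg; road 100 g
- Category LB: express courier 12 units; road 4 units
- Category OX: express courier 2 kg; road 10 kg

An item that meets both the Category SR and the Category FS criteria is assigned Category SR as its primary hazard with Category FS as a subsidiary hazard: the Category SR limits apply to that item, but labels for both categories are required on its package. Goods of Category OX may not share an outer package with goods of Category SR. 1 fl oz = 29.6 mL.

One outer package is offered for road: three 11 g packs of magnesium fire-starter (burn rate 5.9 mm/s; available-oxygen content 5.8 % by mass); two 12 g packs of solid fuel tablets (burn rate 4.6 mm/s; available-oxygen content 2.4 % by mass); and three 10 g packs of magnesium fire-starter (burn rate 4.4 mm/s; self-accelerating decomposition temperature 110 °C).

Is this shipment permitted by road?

Yes

With burn rate 5.9 mm/s (> 2.5 mm/s), the magnesium fire-starter falls in Category FS.
Burn rate 4.6 mm/s meets the Category FS criterion (Flammable Solid), so the solid fuel tablets are Category FS.
Burn rate 4.4 mm/s meets the Category FS criterion (Flammable Solid), so the magnesium fire-starter is Category FS.
Total Category FS: (three 11 g packs = 33 g) + (two 12 g packs = 24 g) + (three 10 g packs = 30 g) = 87 g.
87 g is within the road limit of 100 g for Category FS.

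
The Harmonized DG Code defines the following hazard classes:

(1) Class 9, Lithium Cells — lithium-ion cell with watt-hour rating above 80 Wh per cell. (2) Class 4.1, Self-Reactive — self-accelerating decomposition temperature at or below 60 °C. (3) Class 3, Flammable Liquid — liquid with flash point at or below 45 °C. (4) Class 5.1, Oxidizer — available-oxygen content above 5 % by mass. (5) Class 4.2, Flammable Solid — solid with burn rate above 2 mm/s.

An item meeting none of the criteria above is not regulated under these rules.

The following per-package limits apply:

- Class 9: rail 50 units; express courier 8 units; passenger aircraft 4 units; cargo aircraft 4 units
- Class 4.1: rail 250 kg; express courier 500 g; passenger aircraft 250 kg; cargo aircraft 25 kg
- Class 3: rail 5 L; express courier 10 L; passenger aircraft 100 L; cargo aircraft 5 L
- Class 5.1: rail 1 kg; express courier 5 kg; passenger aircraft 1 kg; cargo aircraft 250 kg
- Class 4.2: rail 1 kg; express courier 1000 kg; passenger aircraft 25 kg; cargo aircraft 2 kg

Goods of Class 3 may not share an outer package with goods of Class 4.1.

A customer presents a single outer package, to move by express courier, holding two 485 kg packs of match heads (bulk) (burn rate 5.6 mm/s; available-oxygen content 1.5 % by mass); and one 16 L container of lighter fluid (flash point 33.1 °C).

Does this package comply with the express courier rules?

Match heads (bulk): burn rate 5.6 mm/s > 2 mm/s → Class 4.2 (Flammable Solid).
Lighter fluid: flash point 33.1 °C ≤ 45 °C → Class 3 (Flammable Liquid).
Class 3 quantity: 16 L.
16 L > 10 L (express courier limit, Class 3) — over the limit.
Class 4.2 quantity: two 485 kg packs = 970 kg.
That is within the Class 4.2 express courier limit of 1000 kg.
The segregation rule (Class 3 with Class 4.1) does not apply to Class 3 with Class 4.2.

No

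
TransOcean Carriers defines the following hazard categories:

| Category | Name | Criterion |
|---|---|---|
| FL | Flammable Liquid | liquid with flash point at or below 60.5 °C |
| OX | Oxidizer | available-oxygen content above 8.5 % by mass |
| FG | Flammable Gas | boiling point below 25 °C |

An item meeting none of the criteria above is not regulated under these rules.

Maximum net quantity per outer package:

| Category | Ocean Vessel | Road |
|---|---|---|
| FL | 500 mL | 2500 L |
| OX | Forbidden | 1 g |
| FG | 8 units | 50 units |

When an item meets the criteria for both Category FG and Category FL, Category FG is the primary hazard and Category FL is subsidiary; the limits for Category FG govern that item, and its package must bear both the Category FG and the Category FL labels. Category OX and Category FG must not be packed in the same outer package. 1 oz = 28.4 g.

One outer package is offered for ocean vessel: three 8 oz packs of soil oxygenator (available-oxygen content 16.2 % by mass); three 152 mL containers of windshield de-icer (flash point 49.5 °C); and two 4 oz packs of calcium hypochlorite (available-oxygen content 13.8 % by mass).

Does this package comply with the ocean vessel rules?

No

The soil oxygenator has available-oxygen content 16.2 % by mass, which is > 8.5 % by mass, so it is Category OX (Oxidizer).
With flash point 49.5 °C (≤ 60.5 °C), the windshield de-icer falls in Category FL.
Available-oxygen content 13.8 % by mass meets the Category OX criterion (Oxidizer), so the calcium hypochlorite is Category OX.
Total Category OX: (three 8 oz packs = 681.6 g) + (two 4 oz packs = 227.2 g) = 908.8 g.
Category OX is Forbidden by ocean vessel.
Category FL quantity: three 152 mL containers = 456 mL.
That is within the Category FL ocean vessel limit of 500 mL.
The segregation rule (Category OX with Category FG) does not apply to Category OX with Category FL.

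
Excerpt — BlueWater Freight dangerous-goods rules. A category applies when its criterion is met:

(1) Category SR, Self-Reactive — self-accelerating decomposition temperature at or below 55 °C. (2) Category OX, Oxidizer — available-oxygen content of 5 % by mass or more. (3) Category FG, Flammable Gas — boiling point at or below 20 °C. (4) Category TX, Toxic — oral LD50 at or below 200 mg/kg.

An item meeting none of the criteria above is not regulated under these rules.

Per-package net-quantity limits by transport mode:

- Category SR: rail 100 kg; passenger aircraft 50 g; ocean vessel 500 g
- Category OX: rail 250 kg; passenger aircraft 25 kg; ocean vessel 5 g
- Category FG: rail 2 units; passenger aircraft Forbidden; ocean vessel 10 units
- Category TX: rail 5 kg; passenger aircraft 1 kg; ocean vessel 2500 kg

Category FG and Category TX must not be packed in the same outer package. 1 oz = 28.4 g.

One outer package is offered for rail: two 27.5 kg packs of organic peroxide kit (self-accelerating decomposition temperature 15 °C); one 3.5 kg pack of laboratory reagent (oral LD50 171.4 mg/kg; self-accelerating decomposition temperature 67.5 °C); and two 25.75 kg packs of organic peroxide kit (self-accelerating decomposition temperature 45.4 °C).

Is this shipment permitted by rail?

Self-accelerating decomposition temperature 15 °C meets the Category SR criterion (Self-Reactive), so the organic peroxide kit is Category SR.
The laboratory reagent has oral LD50 171.4 mg/kg, which is ≤ 200 mg/kg, so it is Category TX (Toxic).
Self-accelerating decomposition temperature 45.4 °C meets the Category SR criterion (Self-Reactive), so the organic peroxide kit is Category SR.
Total Category SR: (two 27.5 kg packs = 55 kg) + (two 25.75 kg packs = 51.5 kg) = 106.5 kg.
106.5 kg > 100 kg (rail limit, Category SR) — over the limit.
Category TX quantity: 3.5 kg.
3.5 kg is within the rail limit of 5 kg for Category TX.
The segregation rule (Category FG with Category TX) does not apply to Category SR with Category TX.

No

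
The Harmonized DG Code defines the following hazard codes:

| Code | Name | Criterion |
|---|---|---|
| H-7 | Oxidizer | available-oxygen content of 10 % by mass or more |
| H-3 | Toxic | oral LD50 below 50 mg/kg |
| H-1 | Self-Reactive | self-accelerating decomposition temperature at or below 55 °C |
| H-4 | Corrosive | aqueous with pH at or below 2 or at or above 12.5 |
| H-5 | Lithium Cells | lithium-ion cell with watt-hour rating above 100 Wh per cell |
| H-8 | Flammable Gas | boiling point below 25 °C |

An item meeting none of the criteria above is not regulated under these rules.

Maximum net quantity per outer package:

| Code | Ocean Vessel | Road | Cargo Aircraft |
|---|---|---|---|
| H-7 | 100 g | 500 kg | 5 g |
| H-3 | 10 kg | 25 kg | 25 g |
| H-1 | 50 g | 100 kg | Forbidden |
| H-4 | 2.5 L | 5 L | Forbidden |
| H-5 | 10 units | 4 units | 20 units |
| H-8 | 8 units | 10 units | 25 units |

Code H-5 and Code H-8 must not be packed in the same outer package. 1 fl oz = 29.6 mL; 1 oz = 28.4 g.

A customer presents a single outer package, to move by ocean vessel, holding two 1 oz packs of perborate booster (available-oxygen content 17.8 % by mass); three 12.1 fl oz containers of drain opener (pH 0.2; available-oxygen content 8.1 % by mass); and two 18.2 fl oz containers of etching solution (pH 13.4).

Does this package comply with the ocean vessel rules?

The perborate booster has available-oxygen content 17.8 % by mass, which is ≥ 10 % by mass, so it is Code H-7 (Oxidizer).
The drain opener has pH 0.2, which is ≤ 2, so it is Code H-4 (Corrosive).
pH 13.4 meets the Code H-4 criterion (Corrosive), so the etching solution is Code H-4.
Total Code H-4: (three 12.1 fl oz containers = 1074.48 mL) + (two 18.2 fl oz containers = 1077.44 mL) = 2151.92 mL.
That is within the Code H-4 ocean vessel limit of 2.5 L.
Code H-7 quantity: two 1 oz packs = 56.8 g.
56.8 g is within the ocean vessel limit of 100 g for Code H-7.
The segregation rule (Code H-5 with Code H-8) does not apply to Code H-4 with Code H-7.
Every hazard code is within its ocean vessel limit and no segregation rule is violated.

Yes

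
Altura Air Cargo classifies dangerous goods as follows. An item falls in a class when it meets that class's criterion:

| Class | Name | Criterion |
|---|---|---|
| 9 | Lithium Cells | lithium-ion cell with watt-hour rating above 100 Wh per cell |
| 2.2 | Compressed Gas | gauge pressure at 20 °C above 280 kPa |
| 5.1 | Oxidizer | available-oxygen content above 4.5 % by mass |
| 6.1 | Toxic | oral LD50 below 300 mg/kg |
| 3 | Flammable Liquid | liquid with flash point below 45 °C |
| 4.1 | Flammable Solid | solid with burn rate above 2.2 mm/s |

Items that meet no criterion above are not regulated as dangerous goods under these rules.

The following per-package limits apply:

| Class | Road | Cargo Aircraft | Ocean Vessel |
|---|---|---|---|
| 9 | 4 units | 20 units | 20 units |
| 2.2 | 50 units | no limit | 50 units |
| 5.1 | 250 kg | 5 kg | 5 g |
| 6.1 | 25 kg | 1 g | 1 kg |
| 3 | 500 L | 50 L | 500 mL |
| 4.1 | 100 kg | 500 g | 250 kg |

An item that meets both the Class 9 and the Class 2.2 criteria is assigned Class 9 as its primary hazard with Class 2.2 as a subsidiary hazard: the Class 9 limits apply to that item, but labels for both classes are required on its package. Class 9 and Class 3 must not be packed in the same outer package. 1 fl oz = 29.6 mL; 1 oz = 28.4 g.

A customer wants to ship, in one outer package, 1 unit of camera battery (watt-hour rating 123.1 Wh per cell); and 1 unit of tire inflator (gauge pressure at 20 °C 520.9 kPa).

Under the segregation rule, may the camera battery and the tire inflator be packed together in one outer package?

With watt-hour rating 123.1 Wh per cell (> 100 Wh per cell), the camera battery falls in Class 9.
The tire inflator has gauge pressure at 20 °C 520.9 kPa, which is > 280 kPa, so it is Class 2.2 (Compressed Gas).
No segregation rule bars Class 9 with Class 2.2.

Yes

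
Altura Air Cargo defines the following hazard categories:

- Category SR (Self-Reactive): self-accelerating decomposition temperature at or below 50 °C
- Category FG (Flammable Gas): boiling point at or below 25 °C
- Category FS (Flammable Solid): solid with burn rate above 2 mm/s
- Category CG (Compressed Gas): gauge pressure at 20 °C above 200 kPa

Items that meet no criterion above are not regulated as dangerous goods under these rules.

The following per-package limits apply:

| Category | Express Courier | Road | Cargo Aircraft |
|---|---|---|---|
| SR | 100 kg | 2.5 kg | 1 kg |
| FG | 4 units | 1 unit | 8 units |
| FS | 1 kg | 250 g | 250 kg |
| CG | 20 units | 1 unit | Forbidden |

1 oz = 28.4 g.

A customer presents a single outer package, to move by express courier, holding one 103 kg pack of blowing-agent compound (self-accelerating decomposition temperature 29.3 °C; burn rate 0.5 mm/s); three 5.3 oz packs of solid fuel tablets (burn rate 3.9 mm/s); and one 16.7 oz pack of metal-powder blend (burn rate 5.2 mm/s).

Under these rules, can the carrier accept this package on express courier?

With self-accelerating decomposition temperature 29.3 °C (≤ 50 °C), the blowing-agent compound falls in Category SR.
Burn rate 3.9 mm/s meets the Category FS criterion (Flammable Solid), so the solid fuel tablets are Category FS.
Burn rate 5.2 mm/s meets the Category FS criterion (Flammable Solid), so the metal-powder blend is Category FS.
Category FS net quantity: (three 5.3 oz packs = 451.56 g) + (one 16.7 oz pack = 474.28 g) = 925.84 g.
That is within the Category FS express courier limit of 1 kg.
Category SR quantity: 103 kg.
103 kg > 100 kg (express courier limit, Category SR) — over the limit.

No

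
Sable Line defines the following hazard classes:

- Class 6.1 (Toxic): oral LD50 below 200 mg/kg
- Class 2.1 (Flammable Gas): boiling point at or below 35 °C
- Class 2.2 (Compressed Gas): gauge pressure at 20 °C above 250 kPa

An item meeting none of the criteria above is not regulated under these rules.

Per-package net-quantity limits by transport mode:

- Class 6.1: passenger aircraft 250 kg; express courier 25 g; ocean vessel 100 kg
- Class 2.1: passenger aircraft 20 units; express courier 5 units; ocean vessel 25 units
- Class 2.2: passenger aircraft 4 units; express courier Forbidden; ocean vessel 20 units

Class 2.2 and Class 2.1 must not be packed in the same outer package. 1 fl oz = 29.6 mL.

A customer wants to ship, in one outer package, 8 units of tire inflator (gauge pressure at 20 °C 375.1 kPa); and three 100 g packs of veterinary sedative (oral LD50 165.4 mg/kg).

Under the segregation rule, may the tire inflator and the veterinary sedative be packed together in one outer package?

Tire inflator: gauge pressure at 20 °C 375.1 kPa > 250 kPa → Class 2.2 (Compressed Gas).
The veterinary sedative has oral LD50 165.4 mg/kg, which is < 200 mg/kg, so it is Class 6.1 (Toxic).
No segregation rule bars Class 2.2 with Class 6.1.

Yes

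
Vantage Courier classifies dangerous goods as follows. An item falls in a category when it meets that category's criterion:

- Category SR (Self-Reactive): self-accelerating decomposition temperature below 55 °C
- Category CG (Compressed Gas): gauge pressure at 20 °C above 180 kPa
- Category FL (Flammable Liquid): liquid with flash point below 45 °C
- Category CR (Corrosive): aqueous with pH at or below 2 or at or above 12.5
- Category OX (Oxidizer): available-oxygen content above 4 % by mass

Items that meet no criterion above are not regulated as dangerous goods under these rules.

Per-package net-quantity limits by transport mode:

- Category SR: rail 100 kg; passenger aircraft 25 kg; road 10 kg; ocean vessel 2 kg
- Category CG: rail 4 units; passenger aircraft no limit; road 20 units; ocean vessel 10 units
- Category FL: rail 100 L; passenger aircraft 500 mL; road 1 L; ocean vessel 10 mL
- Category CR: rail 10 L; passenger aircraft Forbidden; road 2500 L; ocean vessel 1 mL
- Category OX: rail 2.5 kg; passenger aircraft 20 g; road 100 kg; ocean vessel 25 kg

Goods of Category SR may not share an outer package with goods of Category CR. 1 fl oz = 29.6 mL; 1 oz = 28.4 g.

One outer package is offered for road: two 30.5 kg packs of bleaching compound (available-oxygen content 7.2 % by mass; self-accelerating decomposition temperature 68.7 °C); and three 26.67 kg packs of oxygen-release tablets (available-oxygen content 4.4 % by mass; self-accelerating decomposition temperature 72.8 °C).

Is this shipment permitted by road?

The bleaching compound has available-oxygen content 7.2 % by mass, which is > 4 % by mass, so it is Category OX (Oxidizer).
Available-oxygen content 4.4 % by mass meets the Category OX criterion (Oxidizer), so the oxygen-release tablets are Category OX.
Category OX net quantity: (two 30.5 kg packs = 61 kg) + (three 26.67 kg packs = 80.01 kg) = 141.01 kg.
141.01 kg exceeds the road limit of 100 kg for Category OX.

No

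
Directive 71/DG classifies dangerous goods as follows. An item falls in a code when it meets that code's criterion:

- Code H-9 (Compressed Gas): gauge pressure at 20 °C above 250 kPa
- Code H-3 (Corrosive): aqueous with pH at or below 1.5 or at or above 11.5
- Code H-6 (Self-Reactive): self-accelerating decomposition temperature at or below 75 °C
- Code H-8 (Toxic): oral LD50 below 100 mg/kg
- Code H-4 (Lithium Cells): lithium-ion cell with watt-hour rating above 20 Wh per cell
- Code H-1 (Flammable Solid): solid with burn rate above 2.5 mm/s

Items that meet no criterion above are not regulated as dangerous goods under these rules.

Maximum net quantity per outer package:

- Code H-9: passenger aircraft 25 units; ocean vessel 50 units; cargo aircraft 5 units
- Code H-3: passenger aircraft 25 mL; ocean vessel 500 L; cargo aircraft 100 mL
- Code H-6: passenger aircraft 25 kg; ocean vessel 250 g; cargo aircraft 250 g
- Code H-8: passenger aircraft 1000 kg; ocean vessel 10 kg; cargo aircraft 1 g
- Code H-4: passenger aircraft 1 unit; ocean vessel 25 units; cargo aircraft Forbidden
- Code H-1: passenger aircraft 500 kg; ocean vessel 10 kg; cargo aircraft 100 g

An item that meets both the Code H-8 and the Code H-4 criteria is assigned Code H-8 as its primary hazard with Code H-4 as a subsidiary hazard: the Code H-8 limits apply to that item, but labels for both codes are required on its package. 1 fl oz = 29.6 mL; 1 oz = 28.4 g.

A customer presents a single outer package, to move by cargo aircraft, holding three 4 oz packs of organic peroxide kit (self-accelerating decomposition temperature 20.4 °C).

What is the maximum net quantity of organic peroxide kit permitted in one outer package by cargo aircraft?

250 g

Organic peroxide kit: self-accelerating decomposition temperature 20.4 °C ≤ 75 °C → Code H-6 (Self-Reactive).
The cargo aircraft limit for Code H-6 is 250 g.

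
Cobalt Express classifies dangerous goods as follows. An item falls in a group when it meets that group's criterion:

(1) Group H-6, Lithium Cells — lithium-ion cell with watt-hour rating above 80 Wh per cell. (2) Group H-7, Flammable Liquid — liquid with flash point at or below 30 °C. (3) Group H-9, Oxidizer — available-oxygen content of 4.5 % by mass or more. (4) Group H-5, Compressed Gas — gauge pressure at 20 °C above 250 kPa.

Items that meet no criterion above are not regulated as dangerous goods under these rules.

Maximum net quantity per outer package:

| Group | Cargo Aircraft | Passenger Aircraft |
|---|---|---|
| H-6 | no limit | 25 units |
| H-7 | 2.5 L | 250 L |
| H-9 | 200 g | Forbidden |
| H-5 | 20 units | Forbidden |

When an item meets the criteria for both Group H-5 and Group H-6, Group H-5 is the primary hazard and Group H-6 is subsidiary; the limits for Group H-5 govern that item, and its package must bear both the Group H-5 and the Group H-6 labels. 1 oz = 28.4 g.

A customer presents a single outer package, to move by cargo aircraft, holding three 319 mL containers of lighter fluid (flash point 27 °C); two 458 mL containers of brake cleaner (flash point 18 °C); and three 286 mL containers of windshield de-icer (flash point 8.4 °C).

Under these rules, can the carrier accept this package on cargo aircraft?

No

The lighter fluid has flash point 27 °C, which is ≤ 30 °C, so it is Group H-7 (Flammable Liquid).
Flash point 18 °C meets the Group H-7 criterion (Flammable Liquid), so the brake cleaner is Group H-7.
With flash point 8.4 °C (≤ 30 °C), the windshield de-icer falls in Group H-7.
Total Group H-7: (three 319 mL containers = 957 mL) + (two 458 mL containers = 916 mL) + (three 286 mL containers = 858 mL) = 2.731 L.
2.731 L > 2.5 L (cargo aircraft limit, Group H-7) — over the limit.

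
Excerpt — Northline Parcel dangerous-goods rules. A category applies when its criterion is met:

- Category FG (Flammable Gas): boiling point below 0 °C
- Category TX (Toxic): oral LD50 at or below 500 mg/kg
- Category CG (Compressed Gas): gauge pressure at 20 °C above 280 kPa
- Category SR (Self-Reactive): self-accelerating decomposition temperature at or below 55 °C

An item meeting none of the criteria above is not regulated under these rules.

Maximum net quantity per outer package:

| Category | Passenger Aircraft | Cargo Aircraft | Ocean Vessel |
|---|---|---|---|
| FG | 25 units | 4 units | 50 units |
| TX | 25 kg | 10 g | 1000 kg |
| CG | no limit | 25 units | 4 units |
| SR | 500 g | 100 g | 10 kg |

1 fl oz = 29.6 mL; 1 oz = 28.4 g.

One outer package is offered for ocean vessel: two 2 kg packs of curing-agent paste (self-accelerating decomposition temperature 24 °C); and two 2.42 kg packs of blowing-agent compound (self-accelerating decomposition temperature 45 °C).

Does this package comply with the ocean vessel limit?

Yes

Self-accelerating decomposition temperature 24 °C meets the Category SR criterion (Self-Reactive), so the curing-agent paste is Category SR.
With self-accelerating decomposition temperature 45 °C (≤ 55 °C), the blowing-agent compound falls in Category SR.
Total Category SR: (two 2 kg packs = 4 kg) + (two 2.42 kg packs = 4.84 kg) = 8.84 kg.
That is within the Category SR ocean vessel limit of 10 kg.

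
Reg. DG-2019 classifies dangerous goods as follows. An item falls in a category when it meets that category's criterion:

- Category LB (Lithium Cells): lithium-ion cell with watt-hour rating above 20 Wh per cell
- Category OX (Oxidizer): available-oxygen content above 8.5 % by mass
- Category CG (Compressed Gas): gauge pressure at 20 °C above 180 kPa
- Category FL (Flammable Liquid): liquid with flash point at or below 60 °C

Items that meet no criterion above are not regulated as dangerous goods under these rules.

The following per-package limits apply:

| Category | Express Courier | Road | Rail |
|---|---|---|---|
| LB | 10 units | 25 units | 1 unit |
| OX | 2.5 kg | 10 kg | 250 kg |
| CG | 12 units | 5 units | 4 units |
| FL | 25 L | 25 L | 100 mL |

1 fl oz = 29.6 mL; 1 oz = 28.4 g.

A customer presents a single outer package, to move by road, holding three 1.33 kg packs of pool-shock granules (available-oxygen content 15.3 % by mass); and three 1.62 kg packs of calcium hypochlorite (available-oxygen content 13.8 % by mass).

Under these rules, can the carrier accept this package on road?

Yes

Available-oxygen content 15.3 % by mass meets the Category OX criterion (Oxidizer), so the pool-shock granules are Category OX.
Calcium hypochlorite: available-oxygen content 13.8 % by mass > 8.5 % by mass → Category OX (Oxidizer).
Total Category OX: (three 1.33 kg packs = 3.99 kg) + (three 1.62 kg packs = 4.86 kg) = 8.85 kg.
8.85 kg is within the road limit of 10 kg for Category OX.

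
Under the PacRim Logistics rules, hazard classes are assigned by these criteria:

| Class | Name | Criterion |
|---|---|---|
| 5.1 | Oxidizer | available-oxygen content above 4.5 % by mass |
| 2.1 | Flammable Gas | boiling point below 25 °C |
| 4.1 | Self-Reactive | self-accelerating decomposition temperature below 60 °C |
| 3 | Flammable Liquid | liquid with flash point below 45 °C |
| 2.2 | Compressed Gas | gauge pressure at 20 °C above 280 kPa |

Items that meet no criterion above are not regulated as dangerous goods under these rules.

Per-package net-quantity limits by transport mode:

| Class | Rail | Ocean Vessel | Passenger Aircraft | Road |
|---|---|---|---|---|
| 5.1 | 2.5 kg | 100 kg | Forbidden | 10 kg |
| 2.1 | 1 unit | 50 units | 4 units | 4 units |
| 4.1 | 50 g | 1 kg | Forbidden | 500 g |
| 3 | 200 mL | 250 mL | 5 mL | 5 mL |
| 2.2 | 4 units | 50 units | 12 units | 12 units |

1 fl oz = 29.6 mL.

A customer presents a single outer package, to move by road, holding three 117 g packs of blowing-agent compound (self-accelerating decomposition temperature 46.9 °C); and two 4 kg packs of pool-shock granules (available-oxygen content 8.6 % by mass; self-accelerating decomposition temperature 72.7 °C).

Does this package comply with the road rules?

With self-accelerating decomposition temperature 46.9 °C (< 60 °C), the blowing-agent compound falls in Class 4.1.
Pool-shock granules: available-oxygen content 8.6 % by mass > 4.5 % by mass → Class 5.1 (Oxidizer).
Class 4.1 quantity: three 117 g packs = 351 g.
351 g ≤ 500 g (road limit, Class 4.1) — within limit.
Class 5.1 quantity: two 4 kg packs = 8 kg.
8 kg is within the road limit of 10 kg for Class 5.1.
Every hazard class is within its road limit and no segregation rule is violated.

Yes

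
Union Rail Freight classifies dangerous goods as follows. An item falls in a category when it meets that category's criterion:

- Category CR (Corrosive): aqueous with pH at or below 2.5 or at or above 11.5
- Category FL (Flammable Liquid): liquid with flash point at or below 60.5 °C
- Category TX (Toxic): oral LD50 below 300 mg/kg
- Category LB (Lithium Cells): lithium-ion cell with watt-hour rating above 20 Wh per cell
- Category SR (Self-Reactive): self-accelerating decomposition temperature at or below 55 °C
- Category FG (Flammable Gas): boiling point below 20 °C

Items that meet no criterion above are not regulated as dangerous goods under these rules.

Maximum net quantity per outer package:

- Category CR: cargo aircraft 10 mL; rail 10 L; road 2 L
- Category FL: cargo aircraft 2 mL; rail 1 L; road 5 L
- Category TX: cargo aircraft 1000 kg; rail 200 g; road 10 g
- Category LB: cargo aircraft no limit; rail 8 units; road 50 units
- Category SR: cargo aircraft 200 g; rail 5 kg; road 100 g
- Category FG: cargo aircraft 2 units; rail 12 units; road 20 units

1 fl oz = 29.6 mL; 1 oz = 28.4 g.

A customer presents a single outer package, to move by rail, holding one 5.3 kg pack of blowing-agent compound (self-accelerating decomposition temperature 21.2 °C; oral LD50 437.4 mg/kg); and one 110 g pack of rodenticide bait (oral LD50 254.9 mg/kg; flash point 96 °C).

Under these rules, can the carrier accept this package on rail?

The blowing-agent compound has self-accelerating decomposition temperature 21.2 °C, which is ≤ 55 °C, so it is Category SR (Self-Reactive).
With oral LD50 254.9 mg/kg (< 300 mg/kg), the rodenticide bait falls in Category TX.
Category TX quantity: 110 g.
110 g ≤ 200 g (rail limit, Category TX) — within limit.
Category SR quantity: 5.3 kg.
5.3 kg > 5 kg (rail limit, Category SR) — over the limit.

No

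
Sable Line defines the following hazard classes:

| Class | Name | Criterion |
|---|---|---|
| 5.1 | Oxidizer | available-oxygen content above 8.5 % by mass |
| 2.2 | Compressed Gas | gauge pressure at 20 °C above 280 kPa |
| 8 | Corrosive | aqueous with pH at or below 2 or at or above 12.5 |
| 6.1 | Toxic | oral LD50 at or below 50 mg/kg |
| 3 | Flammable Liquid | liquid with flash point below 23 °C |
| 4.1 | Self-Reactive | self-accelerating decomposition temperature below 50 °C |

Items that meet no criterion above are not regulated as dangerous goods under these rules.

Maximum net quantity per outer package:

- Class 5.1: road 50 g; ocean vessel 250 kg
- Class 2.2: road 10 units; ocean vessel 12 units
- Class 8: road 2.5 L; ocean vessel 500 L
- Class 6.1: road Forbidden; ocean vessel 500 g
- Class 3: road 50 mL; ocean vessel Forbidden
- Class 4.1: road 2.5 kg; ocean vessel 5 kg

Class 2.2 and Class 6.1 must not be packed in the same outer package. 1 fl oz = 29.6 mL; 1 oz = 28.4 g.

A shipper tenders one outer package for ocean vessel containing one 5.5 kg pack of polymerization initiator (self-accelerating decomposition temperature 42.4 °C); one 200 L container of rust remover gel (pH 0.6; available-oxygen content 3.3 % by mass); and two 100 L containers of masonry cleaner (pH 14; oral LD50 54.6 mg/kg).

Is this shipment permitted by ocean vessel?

No

Polymerization initiator: self-accelerating decomposition temperature 42.4 °C < 50 °C → Class 4.1 (Self-Reactive).
The rust remover gel has pH 0.6, which is ≤ 2, so it is Class 8 (Corrosive).
The masonry cleaner has pH 14, which is ≥ 12.5, so it is Class 8 (Corrosive).
Total Class 8: 200 L + (two 100 L containers = 200 L) = 400 L.
400 L ≤ 500 L (ocean vessel limit, Class 8) — within limit.
Class 4.1 quantity: 5.5 kg.
5.5 kg > 5 kg (ocean vessel limit, Class 4.1) — over the limit.
The segregation rule (Class 2.2 with Class 6.1) does not apply to Class 8 with Class 4.1.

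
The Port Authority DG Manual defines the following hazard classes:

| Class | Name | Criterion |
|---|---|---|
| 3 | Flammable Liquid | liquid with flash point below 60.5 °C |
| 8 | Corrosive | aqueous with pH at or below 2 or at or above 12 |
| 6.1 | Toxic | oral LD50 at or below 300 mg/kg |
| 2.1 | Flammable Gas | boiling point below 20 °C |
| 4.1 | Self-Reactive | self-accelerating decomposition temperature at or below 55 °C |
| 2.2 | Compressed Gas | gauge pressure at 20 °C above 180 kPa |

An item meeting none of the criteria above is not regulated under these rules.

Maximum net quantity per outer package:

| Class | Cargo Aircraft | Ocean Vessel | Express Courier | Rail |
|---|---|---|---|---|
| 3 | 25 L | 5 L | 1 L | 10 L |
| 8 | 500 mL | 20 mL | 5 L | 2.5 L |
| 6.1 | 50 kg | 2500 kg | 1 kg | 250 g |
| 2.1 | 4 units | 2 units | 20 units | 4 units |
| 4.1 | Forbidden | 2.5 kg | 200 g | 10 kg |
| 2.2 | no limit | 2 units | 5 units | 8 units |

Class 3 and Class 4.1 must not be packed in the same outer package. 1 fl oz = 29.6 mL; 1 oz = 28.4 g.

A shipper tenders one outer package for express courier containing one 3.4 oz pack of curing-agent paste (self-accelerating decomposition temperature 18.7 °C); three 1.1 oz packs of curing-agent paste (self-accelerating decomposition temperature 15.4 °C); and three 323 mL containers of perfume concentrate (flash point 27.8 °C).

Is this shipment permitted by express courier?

With self-accelerating decomposition temperature 18.7 °C (≤ 55 °C), the curing-agent paste falls in Class 4.1.
Self-accelerating decomposition temperature 15.4 °C meets the Class 4.1 criterion (Self-Reactive), so the curing-agent paste is Class 4.1.
With flash point 27.8 °C (< 60.5 °C), the perfume concentrate falls in Class 3.
Class 3 quantity: three 323 mL containers = 969 mL.
969 mL is within the express courier limit of 1 L for Class 3.
Class 4.1 net quantity: (one 3.4 oz pack = 96.56 g) + (three 1.1 oz packs = 93.72 g) = 190.28 g.
190.28 g ≤ 200 g (express courier limit, Class 4.1) — within limit.
Class 3 and Class 4.1 may not share an outer package.

No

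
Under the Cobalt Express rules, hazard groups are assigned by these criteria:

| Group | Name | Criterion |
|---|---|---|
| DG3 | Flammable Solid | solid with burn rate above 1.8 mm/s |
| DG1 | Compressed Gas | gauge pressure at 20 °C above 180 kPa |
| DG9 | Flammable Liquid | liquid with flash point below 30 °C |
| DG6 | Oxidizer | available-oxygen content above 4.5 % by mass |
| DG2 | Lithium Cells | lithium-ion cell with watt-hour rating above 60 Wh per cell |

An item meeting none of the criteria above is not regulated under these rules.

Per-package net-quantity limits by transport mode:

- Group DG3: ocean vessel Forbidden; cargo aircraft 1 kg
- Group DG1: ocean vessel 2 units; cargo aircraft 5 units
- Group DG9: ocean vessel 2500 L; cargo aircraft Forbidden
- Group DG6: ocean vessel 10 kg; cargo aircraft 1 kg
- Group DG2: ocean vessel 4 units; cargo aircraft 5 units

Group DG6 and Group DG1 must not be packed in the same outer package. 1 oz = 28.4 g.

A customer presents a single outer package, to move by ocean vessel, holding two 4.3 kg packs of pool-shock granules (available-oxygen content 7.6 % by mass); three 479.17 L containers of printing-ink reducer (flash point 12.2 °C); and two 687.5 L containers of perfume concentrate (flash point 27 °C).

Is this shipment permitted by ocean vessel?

Available-oxygen content 7.6 % by mass meets the Group DG6 criterion (Oxidizer), so the pool-shock granules are Group DG6.
Flash point 12.2 °C meets the Group DG9 criterion (Flammable Liquid), so the printing-ink reducer is Group DG9.
The perfume concentrate has flash point 27 °C, which is < 30 °C, so it is Group DG9 (Flammable Liquid).
Total Group DG9: (three 479.17 L containers = 1437.51 L) + (two 687.5 L containers = 1375 L) = 2812.51 L.
2812.51 L > 2500 L (ocean vessel limit, Group DG9) — over the limit.
Group DG6 quantity: two 4.3 kg packs = 8.6 kg.
8.6 kg is within the ocean vessel limit of 10 kg for Group DG6.
The segregation rule (Group DG6 with Group DG1) does not apply to Group DG9 with Group DG6.

No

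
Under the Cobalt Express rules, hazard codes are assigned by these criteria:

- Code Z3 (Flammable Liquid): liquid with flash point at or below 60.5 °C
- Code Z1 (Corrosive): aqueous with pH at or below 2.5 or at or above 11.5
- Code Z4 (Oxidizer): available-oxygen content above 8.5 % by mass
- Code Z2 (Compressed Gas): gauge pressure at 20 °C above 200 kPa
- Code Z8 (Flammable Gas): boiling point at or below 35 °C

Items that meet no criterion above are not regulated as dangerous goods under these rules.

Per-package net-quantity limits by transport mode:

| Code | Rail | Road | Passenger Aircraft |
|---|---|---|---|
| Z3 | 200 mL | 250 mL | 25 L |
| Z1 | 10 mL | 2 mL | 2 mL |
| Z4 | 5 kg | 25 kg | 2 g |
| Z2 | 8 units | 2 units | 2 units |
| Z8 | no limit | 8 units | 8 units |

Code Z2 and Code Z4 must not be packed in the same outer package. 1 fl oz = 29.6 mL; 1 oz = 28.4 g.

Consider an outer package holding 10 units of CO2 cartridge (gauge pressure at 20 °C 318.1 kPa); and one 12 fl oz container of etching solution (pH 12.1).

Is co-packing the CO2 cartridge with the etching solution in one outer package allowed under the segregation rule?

Gauge pressure at 20 °C 318.1 kPa meets the Code Z2 criterion (Compressed Gas), so the CO2 cartridge is Code Z2.
Etching solution: pH 12.1 ≥ 11.5 → Code Z1 (Corrosive).
No segregation rule bars Code Z2 with Code Z1.

Yes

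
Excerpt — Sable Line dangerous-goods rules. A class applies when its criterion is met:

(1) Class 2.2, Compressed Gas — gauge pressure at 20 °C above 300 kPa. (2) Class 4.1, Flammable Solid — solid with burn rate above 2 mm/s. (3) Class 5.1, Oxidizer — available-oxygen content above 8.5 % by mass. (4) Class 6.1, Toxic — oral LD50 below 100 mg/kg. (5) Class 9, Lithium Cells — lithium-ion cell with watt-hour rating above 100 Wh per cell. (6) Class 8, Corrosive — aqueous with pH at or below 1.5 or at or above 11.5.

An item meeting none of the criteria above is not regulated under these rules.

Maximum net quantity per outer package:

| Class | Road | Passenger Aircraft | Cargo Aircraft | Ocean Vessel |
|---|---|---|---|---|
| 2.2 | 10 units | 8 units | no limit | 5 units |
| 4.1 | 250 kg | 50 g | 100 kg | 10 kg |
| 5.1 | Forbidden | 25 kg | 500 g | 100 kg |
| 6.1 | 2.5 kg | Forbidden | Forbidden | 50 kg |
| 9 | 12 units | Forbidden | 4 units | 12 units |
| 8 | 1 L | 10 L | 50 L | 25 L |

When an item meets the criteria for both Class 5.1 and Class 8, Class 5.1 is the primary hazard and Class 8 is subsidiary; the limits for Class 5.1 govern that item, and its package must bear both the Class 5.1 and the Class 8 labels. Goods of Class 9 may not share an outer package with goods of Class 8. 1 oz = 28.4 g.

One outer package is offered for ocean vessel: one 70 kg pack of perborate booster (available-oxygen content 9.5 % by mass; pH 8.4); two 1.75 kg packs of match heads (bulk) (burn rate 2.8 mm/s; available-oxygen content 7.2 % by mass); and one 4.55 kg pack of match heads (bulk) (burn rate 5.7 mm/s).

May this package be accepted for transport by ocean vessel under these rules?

The perborate booster has available-oxygen content 9.5 % by mass, which is > 8.5 % by mass, so it is Class 5.1 (Oxidizer).
The match heads (bulk) have burn rate 2.8 mm/s, which is > 2 mm/s, so they are Class 4.1 (Flammable Solid).
The match heads (bulk) have burn rate 5.7 mm/s, which is > 2 mm/s, so they are Class 4.1 (Flammable Solid).
Class 5.1 quantity: 70 kg.
70 kg is within the ocean vessel limit of 100 kg for Class 5.1.
Class 4.1 net quantity: (two 1.75 kg packs = 3.5 kg) + 4.55 kg = 8.05 kg.
8.05 kg ≤ 10 kg (ocean vessel limit, Class 4.1) — within limit.
The segregation rule (Class 9 with Class 8) does not apply to Class 5.1 with Class 4.1.
Every hazard class is within its ocean vessel limit and no segregation rule is violated.

Yes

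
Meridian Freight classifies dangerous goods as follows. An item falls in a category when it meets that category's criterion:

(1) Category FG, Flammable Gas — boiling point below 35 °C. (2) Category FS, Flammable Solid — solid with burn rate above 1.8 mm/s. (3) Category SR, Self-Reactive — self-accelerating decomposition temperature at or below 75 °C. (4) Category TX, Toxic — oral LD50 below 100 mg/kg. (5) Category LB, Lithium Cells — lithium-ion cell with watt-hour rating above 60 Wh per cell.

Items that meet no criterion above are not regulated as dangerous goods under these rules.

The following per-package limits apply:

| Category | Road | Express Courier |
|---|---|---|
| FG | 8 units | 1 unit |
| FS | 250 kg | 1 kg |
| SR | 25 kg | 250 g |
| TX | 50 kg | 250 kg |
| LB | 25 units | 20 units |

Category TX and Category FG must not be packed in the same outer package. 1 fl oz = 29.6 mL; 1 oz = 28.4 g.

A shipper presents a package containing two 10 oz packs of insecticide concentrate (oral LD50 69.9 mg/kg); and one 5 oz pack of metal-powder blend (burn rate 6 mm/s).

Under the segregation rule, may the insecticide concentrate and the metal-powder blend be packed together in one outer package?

Yes

Insecticide concentrate: oral LD50 69.9 mg/kg < 100 mg/kg → Category TX (Toxic).
Burn rate 6 mm/s meets the Category FS criterion (Flammable Solid), so the metal-powder blend is Category FS.
No segregation rule bars Category TX with Category FS.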